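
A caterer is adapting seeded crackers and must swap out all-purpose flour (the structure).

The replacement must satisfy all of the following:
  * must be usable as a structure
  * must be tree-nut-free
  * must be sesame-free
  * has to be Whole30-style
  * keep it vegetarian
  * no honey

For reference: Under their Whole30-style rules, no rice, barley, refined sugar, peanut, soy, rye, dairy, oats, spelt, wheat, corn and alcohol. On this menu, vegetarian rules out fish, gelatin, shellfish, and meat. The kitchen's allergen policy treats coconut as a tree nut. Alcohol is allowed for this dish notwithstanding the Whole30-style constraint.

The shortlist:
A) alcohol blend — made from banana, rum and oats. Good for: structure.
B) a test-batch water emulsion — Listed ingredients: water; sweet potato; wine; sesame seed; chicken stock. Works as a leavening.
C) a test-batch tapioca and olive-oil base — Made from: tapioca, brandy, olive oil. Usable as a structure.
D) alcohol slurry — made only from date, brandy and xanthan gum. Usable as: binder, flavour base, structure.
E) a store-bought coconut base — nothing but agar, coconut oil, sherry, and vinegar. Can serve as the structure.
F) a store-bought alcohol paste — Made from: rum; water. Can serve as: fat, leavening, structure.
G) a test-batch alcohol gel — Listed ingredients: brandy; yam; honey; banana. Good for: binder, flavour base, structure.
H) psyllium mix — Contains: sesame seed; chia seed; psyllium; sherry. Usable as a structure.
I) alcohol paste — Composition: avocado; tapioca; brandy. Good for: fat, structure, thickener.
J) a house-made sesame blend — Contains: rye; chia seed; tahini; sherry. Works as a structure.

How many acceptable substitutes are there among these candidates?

4

A: has oats, so not Whole30-style — no
B: not usable as a structure; has chicken stock, so not vegetarian (and 1 more) — reject
C: alcohol is permitted under the Whole30-style carve-out; nothing else excluded — valid
D: alcohol is permitted under the Whole30-style carve-out; nothing else excluded — valid
E: has coconut oil, so not tree-nut-free — reject
F: alcohol is permitted under the Whole30-style carve-out; nothing else excluded — keep
G: has honey, so not honey-free — reject
H: has sesame seed, so not sesame-free — out
I: alcohol is permitted under the Whole30-style carve-out; nothing else excluded — valid
J: has rye, so not Whole30-style; has tahini, so not sesame-free — out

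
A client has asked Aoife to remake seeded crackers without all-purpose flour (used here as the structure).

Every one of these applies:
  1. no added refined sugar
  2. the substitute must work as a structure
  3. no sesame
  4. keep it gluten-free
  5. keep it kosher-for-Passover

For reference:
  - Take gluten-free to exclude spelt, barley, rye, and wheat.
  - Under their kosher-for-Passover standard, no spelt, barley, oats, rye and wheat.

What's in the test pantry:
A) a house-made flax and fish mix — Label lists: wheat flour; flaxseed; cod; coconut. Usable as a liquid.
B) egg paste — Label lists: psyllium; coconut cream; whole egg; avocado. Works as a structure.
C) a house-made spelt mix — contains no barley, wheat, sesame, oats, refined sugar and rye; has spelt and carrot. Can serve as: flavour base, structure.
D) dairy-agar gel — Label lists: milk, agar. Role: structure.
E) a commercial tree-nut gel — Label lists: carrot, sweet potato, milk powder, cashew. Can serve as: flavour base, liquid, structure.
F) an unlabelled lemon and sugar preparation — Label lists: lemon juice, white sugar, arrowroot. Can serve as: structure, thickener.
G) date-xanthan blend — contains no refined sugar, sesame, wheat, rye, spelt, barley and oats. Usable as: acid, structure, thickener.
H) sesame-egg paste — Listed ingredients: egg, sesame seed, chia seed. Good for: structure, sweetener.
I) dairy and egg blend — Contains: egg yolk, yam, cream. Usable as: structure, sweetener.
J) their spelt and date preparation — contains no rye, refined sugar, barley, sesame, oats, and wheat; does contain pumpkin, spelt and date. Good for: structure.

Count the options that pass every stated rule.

A: not usable as a structure; has wheat flour, so not gluten-free (and 1 more) — out
B: all constraints satisfied — OK
C: has spelt, so not gluten-free; has spelt, so not kosher-for-Passover — out
D: only milk and agar; none excluded — keep
E: gluten-free, no refined sugar — OK
F: has white sugar, so not no-added-sugar — out
G: works as a structure, no sesame, gluten-free — keep
H: has sesame seed, so not sesame-free — out
I: every rule checks out — OK
J: has spelt, so not gluten-free; has spelt, so not kosher-for-Passover — no

5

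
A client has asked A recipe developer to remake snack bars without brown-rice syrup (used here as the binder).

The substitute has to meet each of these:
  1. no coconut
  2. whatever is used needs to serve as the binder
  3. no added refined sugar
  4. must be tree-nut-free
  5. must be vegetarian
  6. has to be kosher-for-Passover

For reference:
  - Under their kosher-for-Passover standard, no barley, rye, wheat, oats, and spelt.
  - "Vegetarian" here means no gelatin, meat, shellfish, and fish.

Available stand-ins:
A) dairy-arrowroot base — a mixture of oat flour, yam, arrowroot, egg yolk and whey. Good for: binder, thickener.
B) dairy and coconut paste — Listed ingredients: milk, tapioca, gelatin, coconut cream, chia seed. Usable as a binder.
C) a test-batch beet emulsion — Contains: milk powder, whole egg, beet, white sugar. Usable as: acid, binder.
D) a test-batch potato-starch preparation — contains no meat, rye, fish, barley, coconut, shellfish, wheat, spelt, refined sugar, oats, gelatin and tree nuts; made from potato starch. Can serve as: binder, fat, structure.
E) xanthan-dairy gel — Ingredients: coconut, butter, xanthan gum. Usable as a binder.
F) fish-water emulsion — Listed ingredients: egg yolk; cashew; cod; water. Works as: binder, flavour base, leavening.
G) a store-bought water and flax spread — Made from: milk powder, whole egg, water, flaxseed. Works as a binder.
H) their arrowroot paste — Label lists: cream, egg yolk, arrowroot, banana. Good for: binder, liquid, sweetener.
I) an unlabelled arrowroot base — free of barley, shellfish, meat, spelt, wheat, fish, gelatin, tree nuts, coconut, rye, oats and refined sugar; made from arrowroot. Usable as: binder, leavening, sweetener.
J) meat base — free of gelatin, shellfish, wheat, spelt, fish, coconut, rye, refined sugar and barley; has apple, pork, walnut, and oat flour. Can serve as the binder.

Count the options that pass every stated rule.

4

A: has oat flour, so not kosher-for-Passover — reject
B: has gelatin, so not vegetarian; has coconut cream, so not coconut-free — no
C: has white sugar, so not no-added-sugar — reject
D: nothing on the exclusion list — valid
E: has coconut, so not coconut-free — out
F: has cod, so not vegetarian; has cashew, so not tree-nut-free — out
G: no coconut, no tree nuts — OK
H: works as a binder, no coconut, vegetarian — keep
I: nothing on the exclusion list — valid
J: has oat flour, so not kosher-for-Passover; has pork, so not vegetarian (and 1 more) — out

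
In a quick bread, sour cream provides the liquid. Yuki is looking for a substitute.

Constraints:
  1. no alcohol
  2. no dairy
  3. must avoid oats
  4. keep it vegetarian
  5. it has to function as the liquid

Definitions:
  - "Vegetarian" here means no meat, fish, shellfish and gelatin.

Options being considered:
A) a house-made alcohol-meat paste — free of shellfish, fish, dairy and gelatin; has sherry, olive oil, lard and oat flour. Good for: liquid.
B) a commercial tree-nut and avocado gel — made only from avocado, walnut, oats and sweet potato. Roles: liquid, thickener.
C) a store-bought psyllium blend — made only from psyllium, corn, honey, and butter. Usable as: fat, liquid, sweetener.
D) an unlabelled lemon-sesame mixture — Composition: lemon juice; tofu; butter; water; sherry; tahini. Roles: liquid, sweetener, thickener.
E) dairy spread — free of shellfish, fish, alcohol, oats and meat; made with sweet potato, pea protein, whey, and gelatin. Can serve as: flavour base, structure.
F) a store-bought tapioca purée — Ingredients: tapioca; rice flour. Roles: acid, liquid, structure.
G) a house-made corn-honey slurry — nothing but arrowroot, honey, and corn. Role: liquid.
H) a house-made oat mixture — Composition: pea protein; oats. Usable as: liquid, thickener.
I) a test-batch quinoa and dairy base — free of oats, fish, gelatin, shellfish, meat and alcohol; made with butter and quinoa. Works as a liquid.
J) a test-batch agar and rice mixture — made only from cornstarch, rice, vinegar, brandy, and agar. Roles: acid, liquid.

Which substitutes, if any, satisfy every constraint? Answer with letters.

A: has lard, so not vegetarian; has oat flour, so not oat-free (and 1 more) — reject
B: has oats, so not oat-free — out
C: has butter, so not dairy-free — no
D: has butter, so not dairy-free; has sherry, so not alcohol-free — reject
E: not usable as a liquid; has gelatin, so not vegetarian (and 1 more) — out
F: only rice flour and tapioca; none excluded — valid
G: only corn, honey, and arrowroot; none excluded — OK
H: has oats, so not oat-free — no
I: has butter, so not dairy-free — reject
J: has brandy, so not alcohol-free — reject

F, G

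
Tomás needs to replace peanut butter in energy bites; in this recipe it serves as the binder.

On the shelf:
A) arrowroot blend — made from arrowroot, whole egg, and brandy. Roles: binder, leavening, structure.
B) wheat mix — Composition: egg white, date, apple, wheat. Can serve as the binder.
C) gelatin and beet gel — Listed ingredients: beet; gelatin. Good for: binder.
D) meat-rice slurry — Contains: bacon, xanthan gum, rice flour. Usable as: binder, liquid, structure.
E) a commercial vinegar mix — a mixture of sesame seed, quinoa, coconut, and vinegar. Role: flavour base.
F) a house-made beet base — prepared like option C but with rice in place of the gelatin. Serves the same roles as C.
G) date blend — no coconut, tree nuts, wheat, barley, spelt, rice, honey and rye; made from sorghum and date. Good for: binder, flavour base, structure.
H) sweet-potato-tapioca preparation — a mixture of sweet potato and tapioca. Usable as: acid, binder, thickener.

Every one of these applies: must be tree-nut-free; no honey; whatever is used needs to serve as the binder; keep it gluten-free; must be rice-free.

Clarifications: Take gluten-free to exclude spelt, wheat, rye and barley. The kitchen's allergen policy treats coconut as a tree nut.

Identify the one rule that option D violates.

rice-free

usable as a binder: satisfied
gluten-free: satisfied
rice-free: has rice flour — fails
tree-nut-free: satisfied
honey-free: satisfied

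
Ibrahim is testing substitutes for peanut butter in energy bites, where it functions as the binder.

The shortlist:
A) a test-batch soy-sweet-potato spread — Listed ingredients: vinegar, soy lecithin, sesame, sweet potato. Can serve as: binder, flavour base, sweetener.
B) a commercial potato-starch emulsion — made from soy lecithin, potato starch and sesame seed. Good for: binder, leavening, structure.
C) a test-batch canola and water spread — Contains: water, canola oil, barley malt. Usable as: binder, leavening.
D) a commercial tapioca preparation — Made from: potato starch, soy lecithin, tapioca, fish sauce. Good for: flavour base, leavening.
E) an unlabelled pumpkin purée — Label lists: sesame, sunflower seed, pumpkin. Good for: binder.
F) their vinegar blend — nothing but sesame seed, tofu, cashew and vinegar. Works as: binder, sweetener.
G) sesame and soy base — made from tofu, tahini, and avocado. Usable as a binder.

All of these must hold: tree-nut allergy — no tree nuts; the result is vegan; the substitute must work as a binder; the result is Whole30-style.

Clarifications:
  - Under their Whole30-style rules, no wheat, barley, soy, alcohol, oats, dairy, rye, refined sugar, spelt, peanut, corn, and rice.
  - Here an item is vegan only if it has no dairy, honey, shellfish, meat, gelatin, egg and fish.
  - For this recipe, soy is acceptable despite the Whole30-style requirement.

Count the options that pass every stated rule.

A: soy is permitted under the Whole30-style carve-out; nothing else excluded — keep
B: soy is permitted under the Whole30-style carve-out; nothing else excluded — OK
C: has barley malt, so not Whole30-style — reject
D: not usable as a binder; has fish sauce, so not vegan — reject
E: no tree nuts, vegan — keep
F: has cashew, so not tree-nut-free — out
G: soy is permitted under the Whole30-style carve-out; nothing else excluded — OK

4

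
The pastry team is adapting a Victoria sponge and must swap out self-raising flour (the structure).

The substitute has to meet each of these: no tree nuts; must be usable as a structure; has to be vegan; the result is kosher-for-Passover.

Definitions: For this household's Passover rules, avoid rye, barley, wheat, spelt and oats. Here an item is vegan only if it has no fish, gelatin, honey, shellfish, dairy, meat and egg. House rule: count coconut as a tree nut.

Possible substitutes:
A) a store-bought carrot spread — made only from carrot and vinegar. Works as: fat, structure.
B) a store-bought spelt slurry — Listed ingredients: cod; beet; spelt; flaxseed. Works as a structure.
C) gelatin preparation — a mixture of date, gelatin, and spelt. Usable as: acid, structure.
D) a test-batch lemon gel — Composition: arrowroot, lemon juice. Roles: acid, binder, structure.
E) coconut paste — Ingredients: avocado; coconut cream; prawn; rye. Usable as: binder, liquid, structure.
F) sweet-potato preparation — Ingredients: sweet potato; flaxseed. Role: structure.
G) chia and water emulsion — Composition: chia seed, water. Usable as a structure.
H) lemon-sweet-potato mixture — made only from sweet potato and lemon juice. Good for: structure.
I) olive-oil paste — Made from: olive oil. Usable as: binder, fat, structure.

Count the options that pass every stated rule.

A: only vinegar and carrot; none excluded — keep
B: has spelt, so not kosher-for-Passover; has cod, so not vegan — reject
C: has spelt, so not kosher-for-Passover; has gelatin, so not vegan — no
D: every rule checks out — keep
E: has rye, so not kosher-for-Passover; has prawn, so not vegan (and 1 more) — reject
F: all constraints satisfied — OK
G: only water and chia seed; none excluded — OK
H: works as a structure, vegan, tree-nut-free — valid
I: tree-nut-free, kosher-for-Passover — keep

6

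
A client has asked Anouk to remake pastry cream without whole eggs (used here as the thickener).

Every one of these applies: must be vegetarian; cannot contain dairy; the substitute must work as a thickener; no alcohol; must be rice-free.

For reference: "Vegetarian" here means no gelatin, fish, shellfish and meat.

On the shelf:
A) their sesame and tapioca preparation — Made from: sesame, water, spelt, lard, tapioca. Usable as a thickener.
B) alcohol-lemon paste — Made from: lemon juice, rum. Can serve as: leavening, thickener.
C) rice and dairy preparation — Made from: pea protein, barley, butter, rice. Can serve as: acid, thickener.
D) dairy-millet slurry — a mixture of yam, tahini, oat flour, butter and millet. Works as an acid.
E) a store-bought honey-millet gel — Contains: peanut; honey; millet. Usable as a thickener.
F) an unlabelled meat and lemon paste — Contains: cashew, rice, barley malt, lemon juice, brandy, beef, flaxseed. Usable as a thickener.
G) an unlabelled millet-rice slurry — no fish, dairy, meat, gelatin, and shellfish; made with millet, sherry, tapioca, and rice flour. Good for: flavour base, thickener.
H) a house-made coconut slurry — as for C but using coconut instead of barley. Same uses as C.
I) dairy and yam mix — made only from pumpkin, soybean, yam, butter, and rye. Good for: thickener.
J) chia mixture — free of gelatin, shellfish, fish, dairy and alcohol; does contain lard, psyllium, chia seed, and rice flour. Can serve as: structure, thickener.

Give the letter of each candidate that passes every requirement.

A: has lard, so not vegetarian — out
B: has rum, so not alcohol-free — no
C: has rice, so not rice-free; has butter, so not dairy-free — reject
D: not usable as a thickener; has butter, so not dairy-free — out
E: all constraints satisfied — OK
F: has beef, so not vegetarian; has brandy, so not alcohol-free (and 1 more) — reject
G: has sherry, so not alcohol-free; has rice flour, so not rice-free — reject
H: has rice, so not rice-free; has butter, so not dairy-free — reject
I: has butter, so not dairy-free — no
J: has lard, so not vegetarian; has rice flour, so not rice-free — out

E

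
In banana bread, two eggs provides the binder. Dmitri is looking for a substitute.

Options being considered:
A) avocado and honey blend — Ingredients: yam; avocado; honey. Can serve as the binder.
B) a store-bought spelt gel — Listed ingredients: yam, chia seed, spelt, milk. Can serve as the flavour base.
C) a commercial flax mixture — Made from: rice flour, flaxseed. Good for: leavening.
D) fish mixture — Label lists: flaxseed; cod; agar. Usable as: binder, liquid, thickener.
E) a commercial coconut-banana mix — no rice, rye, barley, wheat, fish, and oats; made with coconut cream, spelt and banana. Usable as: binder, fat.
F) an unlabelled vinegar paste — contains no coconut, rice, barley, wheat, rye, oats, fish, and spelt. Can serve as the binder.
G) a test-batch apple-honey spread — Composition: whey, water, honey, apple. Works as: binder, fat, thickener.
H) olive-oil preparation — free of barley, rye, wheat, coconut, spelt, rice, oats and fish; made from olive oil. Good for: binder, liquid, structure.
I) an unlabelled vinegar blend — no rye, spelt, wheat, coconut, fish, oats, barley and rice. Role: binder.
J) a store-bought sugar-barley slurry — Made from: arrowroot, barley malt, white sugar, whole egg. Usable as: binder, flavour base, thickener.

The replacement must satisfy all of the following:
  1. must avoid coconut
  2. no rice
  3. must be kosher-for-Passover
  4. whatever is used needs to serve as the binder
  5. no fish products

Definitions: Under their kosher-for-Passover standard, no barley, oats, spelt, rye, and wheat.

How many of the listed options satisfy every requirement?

A: every rule checks out — OK
B: not usable as a binder; has spelt, so not kosher-for-Passover — no
C: not usable as a binder; has rice flour, so not rice-free — out
D: has cod, so not fish-free — out
E: has spelt, so not kosher-for-Passover; has coconut cream, so not coconut-free — reject
F: kosher-for-Passover, no fish — OK
G: nothing on the exclusion list — OK
H: every rule checks out — valid
I: kosher-for-Passover, no rice — OK
J: has barley malt, so not kosher-for-Passover — out

5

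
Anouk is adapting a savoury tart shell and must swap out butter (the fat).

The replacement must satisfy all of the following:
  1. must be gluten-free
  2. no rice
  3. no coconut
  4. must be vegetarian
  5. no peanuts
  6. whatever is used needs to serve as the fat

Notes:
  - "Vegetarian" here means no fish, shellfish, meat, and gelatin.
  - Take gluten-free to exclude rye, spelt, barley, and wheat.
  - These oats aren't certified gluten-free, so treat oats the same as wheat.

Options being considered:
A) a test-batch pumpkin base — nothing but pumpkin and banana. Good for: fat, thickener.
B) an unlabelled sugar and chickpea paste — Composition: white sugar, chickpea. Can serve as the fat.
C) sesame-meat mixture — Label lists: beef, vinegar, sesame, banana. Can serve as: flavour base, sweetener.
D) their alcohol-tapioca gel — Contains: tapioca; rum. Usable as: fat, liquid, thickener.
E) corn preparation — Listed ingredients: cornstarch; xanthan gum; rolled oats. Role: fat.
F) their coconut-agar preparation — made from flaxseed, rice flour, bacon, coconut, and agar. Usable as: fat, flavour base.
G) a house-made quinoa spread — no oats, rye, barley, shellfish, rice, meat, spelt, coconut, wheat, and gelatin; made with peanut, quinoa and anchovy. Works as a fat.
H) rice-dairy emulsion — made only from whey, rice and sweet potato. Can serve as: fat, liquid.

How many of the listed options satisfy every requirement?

3

A: every rule checks out — keep
B: no peanut, gluten-free — valid
C: not usable as a fat; has beef, so not vegetarian — no
D: no rice, gluten-free — OK
E: has rolled oats, so not gluten-free — reject
F: has bacon, so not vegetarian; has coconut, so not coconut-free (and 1 more) — no
G: has anchovy, so not vegetarian; has peanut, so not peanut-free — reject
H: has rice, so not rice-free — out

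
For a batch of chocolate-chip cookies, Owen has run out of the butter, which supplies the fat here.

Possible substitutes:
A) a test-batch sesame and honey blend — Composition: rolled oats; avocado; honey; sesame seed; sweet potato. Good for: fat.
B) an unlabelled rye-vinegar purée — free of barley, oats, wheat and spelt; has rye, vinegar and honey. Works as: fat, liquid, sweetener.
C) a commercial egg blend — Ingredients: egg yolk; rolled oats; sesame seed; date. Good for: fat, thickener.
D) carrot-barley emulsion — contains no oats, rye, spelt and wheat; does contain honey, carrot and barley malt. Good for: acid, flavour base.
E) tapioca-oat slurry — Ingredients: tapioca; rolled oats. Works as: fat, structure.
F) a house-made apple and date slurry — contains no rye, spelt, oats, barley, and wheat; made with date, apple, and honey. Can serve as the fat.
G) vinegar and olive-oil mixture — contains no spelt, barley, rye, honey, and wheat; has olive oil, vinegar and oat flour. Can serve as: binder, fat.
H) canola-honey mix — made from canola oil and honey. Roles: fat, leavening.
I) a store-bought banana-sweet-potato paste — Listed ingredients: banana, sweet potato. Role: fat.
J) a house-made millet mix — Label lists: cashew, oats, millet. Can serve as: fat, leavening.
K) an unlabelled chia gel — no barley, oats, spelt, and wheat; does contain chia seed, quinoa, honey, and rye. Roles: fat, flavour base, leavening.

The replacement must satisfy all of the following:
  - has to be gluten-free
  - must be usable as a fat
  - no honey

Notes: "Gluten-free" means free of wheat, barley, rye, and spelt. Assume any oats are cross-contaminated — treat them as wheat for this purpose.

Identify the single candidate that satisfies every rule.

A: has rolled oats, so not gluten-free; has honey, so not honey-free — reject
B: has rye, so not gluten-free; has honey, so not honey-free — no
C: has rolled oats, so not gluten-free — out
D: not usable as a fat; has barley malt, so not gluten-free (and 1 more) — out
E: has rolled oats, so not gluten-free — no
F: has honey, so not honey-free — no
G: has oat flour, so not gluten-free — reject
H: has honey, so not honey-free — out
I: only sweet potato and banana; none excluded — valid
J: has oats, so not gluten-free — no
K: has rye, so not gluten-free; has honey, so not honey-free — out

I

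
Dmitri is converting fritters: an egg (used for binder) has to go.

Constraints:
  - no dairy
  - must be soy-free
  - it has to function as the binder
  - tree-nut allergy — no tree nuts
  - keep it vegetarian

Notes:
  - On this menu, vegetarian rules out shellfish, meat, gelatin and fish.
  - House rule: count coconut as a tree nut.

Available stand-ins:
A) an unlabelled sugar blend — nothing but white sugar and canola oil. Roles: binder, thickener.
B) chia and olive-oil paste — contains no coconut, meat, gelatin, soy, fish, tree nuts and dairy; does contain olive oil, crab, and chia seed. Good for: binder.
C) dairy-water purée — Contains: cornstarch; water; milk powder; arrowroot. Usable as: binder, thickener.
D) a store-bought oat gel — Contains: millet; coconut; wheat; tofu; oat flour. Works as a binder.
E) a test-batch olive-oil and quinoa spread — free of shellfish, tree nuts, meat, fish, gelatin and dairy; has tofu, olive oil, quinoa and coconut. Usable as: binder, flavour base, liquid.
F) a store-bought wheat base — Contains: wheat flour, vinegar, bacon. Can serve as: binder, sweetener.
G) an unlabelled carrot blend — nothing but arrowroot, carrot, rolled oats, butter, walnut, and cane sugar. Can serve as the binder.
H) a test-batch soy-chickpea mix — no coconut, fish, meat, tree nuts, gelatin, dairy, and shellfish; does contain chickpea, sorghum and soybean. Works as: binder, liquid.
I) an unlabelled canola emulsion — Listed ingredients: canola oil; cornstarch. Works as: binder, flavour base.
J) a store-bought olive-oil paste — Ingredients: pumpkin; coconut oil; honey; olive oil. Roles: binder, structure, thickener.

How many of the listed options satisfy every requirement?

2

A: only white sugar and canola oil; none excluded — keep
B: has crab, so not vegetarian — no
C: has milk powder, so not dairy-free — no
D: has tofu, so not soy-free; has coconut, so not tree-nut-free — no
E: has tofu, so not soy-free; has coconut, so not tree-nut-free — no
F: has bacon, so not vegetarian — reject
G: has butter, so not dairy-free; has walnut, so not tree-nut-free — no
H: has soybean, so not soy-free — no
I: nothing on the exclusion list — keep
J: has coconut oil, so not tree-nut-free — out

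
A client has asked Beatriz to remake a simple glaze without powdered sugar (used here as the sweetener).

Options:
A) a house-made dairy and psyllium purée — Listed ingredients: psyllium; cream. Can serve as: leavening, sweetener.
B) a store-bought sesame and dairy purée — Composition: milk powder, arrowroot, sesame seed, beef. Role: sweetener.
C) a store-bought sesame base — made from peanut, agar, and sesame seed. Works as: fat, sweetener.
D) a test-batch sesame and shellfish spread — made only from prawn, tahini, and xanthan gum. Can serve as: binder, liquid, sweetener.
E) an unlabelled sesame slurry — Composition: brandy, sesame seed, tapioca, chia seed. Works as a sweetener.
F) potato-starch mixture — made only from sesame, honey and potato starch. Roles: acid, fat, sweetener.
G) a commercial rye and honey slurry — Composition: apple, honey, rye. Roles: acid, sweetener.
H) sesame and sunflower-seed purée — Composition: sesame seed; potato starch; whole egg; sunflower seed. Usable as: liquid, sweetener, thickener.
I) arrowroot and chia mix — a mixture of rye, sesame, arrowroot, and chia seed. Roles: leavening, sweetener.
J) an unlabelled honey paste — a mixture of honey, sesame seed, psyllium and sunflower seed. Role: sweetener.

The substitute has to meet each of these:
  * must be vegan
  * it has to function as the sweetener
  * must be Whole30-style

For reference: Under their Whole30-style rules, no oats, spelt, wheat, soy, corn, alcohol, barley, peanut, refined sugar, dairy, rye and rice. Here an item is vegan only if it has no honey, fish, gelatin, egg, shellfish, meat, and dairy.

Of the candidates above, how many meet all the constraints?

A: has cream, so not Whole30-style; has cream, so not vegan — reject
B: has milk powder, so not Whole30-style; has milk powder, so not vegan — no
C: has peanut, so not Whole30-style — reject
D: has prawn, so not vegan — no
E: has brandy, so not Whole30-style — no
F: has honey, so not vegan — no
G: has rye, so not Whole30-style; has honey, so not vegan — reject
H: has whole egg, so not vegan — out
I: has rye, so not Whole30-style — out
J: has honey, so not vegan — reject

0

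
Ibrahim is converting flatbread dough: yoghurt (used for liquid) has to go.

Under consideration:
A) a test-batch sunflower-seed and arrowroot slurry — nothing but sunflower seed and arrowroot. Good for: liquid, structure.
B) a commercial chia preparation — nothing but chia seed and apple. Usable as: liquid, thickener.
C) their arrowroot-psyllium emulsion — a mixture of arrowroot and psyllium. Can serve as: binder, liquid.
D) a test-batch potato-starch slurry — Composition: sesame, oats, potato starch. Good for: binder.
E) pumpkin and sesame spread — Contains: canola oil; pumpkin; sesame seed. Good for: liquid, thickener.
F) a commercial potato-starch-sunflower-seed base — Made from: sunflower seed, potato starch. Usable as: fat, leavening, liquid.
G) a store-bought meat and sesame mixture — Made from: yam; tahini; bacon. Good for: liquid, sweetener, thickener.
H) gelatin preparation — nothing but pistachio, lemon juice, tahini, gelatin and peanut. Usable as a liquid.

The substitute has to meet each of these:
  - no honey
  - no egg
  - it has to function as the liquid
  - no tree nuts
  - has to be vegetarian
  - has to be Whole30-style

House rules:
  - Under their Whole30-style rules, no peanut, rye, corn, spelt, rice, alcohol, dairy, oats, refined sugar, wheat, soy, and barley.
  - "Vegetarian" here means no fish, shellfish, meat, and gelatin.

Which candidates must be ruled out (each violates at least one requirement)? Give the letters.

A: all constraints satisfied — OK
B: nothing on the exclusion list — valid
C: Whole30-style, no tree nuts — OK
D: not usable as a liquid; has oats, so not Whole30-style — no
E: nothing on the exclusion list — keep
F: only potato starch and sunflower seed; none excluded — valid
G: has bacon, so not vegetarian — no
H: has peanut, so not Whole30-style; has gelatin, so not vegetarian (and 1 more) — no

D, G, H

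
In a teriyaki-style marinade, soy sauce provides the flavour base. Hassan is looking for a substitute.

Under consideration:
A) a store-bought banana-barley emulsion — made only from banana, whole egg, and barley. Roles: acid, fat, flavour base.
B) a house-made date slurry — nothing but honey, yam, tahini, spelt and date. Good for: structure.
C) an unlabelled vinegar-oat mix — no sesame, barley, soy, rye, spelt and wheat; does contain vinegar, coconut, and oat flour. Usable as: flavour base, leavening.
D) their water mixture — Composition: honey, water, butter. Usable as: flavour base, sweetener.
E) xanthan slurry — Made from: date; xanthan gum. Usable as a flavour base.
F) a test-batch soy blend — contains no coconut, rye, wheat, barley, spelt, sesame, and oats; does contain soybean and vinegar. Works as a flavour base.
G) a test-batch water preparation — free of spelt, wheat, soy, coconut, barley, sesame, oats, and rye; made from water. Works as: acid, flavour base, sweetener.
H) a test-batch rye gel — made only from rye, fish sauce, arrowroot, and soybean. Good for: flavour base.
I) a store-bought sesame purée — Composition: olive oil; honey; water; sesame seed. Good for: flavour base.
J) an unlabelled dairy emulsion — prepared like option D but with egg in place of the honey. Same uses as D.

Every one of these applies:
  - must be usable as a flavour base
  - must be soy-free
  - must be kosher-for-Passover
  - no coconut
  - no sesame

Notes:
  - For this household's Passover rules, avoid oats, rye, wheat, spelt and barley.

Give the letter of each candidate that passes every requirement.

A: has barley, so not kosher-for-Passover — no
B: not usable as a flavour base; has spelt, so not kosher-for-Passover (and 1 more) — out
C: has oat flour, so not kosher-for-Passover; has coconut, so not coconut-free — reject
D: only butter, honey and water; none excluded — valid
E: works as a flavour base, no coconut, no soy — keep
F: has soybean, so not soy-free — reject
G: no sesame, kosher-for-Passover — valid
H: has rye, so not kosher-for-Passover; has soybean, so not soy-free — reject
I: has sesame seed, so not sesame-free — no
J: works as a flavour base, no sesame, no soy — OK

D, E, G, J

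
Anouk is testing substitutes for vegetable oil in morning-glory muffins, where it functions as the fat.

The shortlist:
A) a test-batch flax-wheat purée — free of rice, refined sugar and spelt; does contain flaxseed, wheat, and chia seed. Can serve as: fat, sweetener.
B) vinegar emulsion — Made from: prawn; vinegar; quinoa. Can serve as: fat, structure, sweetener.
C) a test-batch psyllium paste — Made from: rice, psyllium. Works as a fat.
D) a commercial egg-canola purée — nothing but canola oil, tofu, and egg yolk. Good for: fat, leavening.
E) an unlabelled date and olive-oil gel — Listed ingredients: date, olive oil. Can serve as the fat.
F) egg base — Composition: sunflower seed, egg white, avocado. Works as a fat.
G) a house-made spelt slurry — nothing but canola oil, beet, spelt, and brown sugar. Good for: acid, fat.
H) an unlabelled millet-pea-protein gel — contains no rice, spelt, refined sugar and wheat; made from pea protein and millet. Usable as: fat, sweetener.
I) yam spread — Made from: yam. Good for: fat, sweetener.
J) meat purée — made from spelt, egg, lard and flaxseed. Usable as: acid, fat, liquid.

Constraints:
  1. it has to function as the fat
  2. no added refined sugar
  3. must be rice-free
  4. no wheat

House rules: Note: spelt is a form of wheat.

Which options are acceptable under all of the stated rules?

A: has wheat, so not wheat-free — reject
B: wheat-free, no refined sugar — OK
C: has rice, so not rice-free — out
D: nothing on the exclusion list — valid
E: works as a fat, no rice, no refined sugar — valid
F: every rule checks out — valid
G: has spelt, so not wheat-free; has brown sugar, so not no-added-sugar — no
H: nothing on the exclusion list — valid
I: nothing on the exclusion list — OK
J: has spelt, so not wheat-free — reject

B, D, E, F, H, I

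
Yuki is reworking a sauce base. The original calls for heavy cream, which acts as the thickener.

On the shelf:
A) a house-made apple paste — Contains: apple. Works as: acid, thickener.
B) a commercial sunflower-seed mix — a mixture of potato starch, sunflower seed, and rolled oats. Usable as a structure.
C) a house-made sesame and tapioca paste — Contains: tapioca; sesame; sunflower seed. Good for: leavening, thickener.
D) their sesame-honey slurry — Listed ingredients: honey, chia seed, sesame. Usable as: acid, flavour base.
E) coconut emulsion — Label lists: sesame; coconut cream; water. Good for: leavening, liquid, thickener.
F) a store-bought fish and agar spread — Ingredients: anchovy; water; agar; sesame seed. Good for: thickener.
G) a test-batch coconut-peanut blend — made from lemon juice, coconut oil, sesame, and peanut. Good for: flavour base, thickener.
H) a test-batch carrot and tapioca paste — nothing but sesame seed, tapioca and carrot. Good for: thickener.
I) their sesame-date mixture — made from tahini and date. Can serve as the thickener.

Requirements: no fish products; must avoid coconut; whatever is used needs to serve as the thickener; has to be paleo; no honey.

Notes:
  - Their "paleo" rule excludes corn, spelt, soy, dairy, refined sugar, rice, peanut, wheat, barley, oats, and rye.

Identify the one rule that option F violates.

usable as a thickener: satisfied
paleo: satisfied
honey-free: satisfied
coconut-free: satisfied
fish-free: has anchovy — fails

fish-free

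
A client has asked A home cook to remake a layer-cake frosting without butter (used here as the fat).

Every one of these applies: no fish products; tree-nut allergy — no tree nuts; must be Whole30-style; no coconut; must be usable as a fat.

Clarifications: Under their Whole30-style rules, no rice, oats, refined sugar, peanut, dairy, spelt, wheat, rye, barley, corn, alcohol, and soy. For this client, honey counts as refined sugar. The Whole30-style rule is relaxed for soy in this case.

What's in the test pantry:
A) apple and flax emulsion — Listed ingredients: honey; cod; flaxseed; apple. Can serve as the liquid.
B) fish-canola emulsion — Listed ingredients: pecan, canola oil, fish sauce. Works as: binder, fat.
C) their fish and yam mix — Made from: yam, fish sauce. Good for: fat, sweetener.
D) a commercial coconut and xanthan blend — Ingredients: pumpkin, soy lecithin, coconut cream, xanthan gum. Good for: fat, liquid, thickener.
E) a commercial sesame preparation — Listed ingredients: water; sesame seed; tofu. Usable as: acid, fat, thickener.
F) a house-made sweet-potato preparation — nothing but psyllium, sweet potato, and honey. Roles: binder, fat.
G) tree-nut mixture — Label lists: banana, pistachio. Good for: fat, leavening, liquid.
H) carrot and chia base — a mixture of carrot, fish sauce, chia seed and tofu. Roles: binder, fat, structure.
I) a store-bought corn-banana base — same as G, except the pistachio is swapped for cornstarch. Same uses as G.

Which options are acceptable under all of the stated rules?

E

A: not usable as a fat; has honey, so not Whole30-style (and 1 more) — reject
B: has pecan, so not tree-nut-free; has fish sauce, so not fish-free — reject
C: has fish sauce, so not fish-free — reject
D: has coconut cream, so not coconut-free — out
E: soy is permitted under the Whole30-style carve-out; nothing else excluded — OK
F: has honey, so not Whole30-style — out
G: has pistachio, so not tree-nut-free — no
H: has fish sauce, so not fish-free — reject
I: has cornstarch, so not Whole30-style — no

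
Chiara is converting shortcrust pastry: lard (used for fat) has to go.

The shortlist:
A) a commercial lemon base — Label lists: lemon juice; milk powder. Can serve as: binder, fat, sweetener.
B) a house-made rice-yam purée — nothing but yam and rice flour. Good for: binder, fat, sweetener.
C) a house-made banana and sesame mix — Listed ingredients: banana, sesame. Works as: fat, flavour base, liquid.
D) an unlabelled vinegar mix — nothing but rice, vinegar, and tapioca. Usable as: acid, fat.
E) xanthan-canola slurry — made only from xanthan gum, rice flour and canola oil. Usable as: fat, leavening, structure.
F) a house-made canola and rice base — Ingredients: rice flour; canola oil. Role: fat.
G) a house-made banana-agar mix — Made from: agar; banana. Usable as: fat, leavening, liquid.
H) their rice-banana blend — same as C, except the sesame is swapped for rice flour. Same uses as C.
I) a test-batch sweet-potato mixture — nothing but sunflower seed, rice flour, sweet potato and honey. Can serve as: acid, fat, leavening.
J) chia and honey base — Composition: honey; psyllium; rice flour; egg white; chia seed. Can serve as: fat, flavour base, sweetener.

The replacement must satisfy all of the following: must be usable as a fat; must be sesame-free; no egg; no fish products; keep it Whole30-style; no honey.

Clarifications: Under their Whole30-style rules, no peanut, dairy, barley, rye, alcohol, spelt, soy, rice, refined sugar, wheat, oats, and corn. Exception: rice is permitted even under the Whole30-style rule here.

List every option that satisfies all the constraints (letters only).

A: has milk powder, so not Whole30-style — out
B: rice is permitted under the Whole30-style carve-out; nothing else excluded — valid
C: has sesame, so not sesame-free — no
D: rice is permitted under the Whole30-style carve-out; nothing else excluded — keep
E: rice is permitted under the Whole30-style carve-out; nothing else excluded — keep
F: rice is permitted under the Whole30-style carve-out; nothing else excluded — valid
G: works as a fat, no egg, no fish — keep
H: rice is permitted under the Whole30-style carve-out; nothing else excluded — OK
I: has honey, so not honey-free — out
J: has honey, so not honey-free; has egg white, so not egg-free — reject

B, D, E, F, G, H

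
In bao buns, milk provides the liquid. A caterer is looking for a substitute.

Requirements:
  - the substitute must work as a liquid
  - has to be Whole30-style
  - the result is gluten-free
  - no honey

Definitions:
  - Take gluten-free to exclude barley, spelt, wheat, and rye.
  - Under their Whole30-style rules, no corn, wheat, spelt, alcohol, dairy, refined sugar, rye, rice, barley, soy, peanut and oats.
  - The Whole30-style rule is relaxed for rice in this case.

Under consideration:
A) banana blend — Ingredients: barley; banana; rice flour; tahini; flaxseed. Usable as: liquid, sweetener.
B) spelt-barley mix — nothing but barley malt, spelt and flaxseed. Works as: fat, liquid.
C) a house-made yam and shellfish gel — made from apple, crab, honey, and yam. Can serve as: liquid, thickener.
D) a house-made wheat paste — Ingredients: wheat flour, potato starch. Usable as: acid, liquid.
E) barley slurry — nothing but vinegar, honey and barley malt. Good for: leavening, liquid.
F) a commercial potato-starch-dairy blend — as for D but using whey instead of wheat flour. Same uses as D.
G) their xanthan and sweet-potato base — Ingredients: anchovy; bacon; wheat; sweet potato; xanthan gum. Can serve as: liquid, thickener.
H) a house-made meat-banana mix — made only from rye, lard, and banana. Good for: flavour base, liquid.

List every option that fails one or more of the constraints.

A, B, C, D, E, F, G, H

A: has barley, so not gluten-free; has barley, so not Whole30-style — out
B: has barley malt, so not gluten-free; has barley malt, so not Whole30-style — out
C: has honey, so not honey-free — no
D: has wheat flour, so not gluten-free; has wheat flour, so not Whole30-style — reject
E: has barley malt, so not gluten-free; has barley malt, so not Whole30-style (and 1 more) — reject
F: has whey, so not Whole30-style — no
G: has wheat, so not gluten-free; has wheat, so not Whole30-style — no
H: has rye, so not gluten-free; has rye, so not Whole30-style — out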